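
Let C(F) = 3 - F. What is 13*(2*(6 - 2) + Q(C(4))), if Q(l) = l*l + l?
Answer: 104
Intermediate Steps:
Q(l) = l + l**2 (Q(l) = l**2 + l = l + l**2)
13*(2*(6 - 2) + Q(C(4))) = 13*(2*(6 - 2) + (3 - 1*4)*(1 + (3 - 1*4))) = 13*(2*4 + (3 - 4)*(1 + (3 - 4))) = 13*(8 - (1 - 1)) = 13*(8 - 1*0) = 13*(8 + 0) = 13*8 = 104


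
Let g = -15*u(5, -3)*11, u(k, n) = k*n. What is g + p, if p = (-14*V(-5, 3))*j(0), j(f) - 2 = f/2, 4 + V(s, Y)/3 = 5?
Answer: 2391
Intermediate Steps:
V(s, Y) = 3 (V(s, Y) = -12 + 3*5 = -12 + 15 = 3)
j(f) = 2 + f/2
g = 2475 (g = -75*(-3)*11 = -15*(-15)*11 = 225*11 = 2475)
p = -84 (p = (-14*3)*(2 + (1/2)*0) = -42*(2 + 0) = -42*2 = -84)
g + p = 2475 - 84 = 2391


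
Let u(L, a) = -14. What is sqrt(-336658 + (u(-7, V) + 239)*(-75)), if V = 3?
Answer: I*sqrt(353533) ≈ 594.59*I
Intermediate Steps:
sqrt(-336658 + (u(-7, V) + 239)*(-75)) = sqrt(-336658 + (-14 + 239)*(-75)) = sqrt(-336658 + 225*(-75)) = sqrt(-336658 - 16875) = sqrt(-353533) = I*sqrt(353533)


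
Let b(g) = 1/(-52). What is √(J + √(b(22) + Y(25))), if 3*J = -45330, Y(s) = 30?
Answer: √(-10214360 + 26*√20267)/26 ≈ 122.9*I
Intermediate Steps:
b(g) = -1/52
J = -15110 (J = (⅓)*(-45330) = -15110)
√(J + √(b(22) + Y(25))) = √(-15110 + √(-1/52 + 30)) = √(-15110 + √(1559/52)) = √(-15110 + √20267/26)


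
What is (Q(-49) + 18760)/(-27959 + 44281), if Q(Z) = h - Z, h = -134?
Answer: 18675/16322 ≈ 1.1442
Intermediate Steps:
Q(Z) = -134 - Z
(Q(-49) + 18760)/(-27959 + 44281) = ((-134 - 1*(-49)) + 18760)/(-27959 + 44281) = ((-134 + 49) + 18760)/16322 = (-85 + 18760)*(1/16322) = 18675*(1/16322) = 18675/16322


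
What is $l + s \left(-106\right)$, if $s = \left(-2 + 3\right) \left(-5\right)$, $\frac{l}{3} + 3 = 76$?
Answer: $749$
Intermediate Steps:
$l = 219$ ($l = -9 + 3 \cdot 76 = -9 + 228 = 219$)
$s = -5$ ($s = 1 \left(-5\right) = -5$)
$l + s \left(-106\right) = 219 - -530 = 219 + 530 = 749$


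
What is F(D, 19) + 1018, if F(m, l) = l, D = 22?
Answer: 1037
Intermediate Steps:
F(D, 19) + 1018 = 19 + 1018 = 1037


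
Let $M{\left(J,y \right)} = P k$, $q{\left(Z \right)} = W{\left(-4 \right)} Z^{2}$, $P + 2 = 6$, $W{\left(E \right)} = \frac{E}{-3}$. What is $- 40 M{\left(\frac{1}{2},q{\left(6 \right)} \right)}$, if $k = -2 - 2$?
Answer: $640$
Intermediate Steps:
$W{\left(E \right)} = - \frac{E}{3}$ ($W{\left(E \right)} = E \left(- \frac{1}{3}\right) = - \frac{E}{3}$)
$P = 4$ ($P = -2 + 6 = 4$)
$k = -4$
$q{\left(Z \right)} = \frac{4 Z^{2}}{3}$ ($q{\left(Z \right)} = \left(- \frac{1}{3}\right) \left(-4\right) Z^{2} = \frac{4 Z^{2}}{3}$)
$M{\left(J,y \right)} = -16$ ($M{\left(J,y \right)} = 4 \left(-4\right) = -16$)
$- 40 M{\left(\frac{1}{2},q{\left(6 \right)} \right)} = \left(-40\right) \left(-16\right) = 640$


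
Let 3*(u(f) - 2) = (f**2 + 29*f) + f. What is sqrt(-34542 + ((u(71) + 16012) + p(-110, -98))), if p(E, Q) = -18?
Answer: I*sqrt(145401)/3 ≈ 127.1*I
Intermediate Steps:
u(f) = 2 + 10*f + f**2/3 (u(f) = 2 + ((f**2 + 29*f) + f)/3 = 2 + (f**2 + 30*f)/3 = 2 + (10*f + f**2/3) = 2 + 10*f + f**2/3)
sqrt(-34542 + ((u(71) + 16012) + p(-110, -98))) = sqrt(-34542 + (((2 + 10*71 + (1/3)*71**2) + 16012) - 18)) = sqrt(-34542 + (((2 + 710 + (1/3)*5041) + 16012) - 18)) = sqrt(-34542 + (((2 + 710 + 5041/3) + 16012) - 18)) = sqrt(-34542 + ((7177/3 + 16012) - 18)) = sqrt(-34542 + (55213/3 - 18)) = sqrt(-34542 + 55159/3) = sqrt(-48467/3) = I*sqrt(145401)/3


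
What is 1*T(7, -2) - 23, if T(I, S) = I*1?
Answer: -16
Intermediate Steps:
T(I, S) = I
1*T(7, -2) - 23 = 1*7 - 23 = 7 - 23 = -16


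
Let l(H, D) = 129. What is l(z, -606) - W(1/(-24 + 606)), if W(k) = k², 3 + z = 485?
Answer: 43695395/338724 ≈ 129.00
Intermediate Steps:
z = 482 (z = -3 + 485 = 482)
l(z, -606) - W(1/(-24 + 606)) = 129 - (1/(-24 + 606))² = 129 - (1/582)² = 129 - 1*1/338724 = 129 - 1/338724 = 43695395/338724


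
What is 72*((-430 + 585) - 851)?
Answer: -50112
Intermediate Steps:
72*((-430 + 585) - 851) = 72*(155 - 851) = 72*(-696) = -50112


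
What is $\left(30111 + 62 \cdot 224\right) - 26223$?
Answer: $17776$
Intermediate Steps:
$\left(30111 + 62 \cdot 224\right) - 26223 = \left(30111 + 13888\right) - 26223 = 43999 - 26223 = 17776$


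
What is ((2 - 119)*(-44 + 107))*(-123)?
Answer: 906633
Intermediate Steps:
((2 - 119)*(-44 + 107))*(-123) = -117*63*(-123) = -7371*(-123) = 906633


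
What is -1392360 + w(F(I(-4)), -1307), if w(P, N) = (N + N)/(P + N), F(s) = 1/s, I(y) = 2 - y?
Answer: -10917479076/7841 ≈ -1.3924e+6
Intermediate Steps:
w(P, N) = 2*N/(N + P) (w(P, N) = (2*N)/(N + P) = 2*N/(N + P))
-1392360 + w(F(I(-4)), -1307) = -1392360 + 2*(-1307)/(-1307 + 1/(2 - 1*(-4))) = -1392360 + 2*(-1307)/(-1307 + 1/(2 + 4)) = -1392360 + 2*(-1307)/(-1307 + 1/6) = -1392360 + 2*(-1307)/(-7841/6) = -1392360 + 2*(-1307)*(-6/7841) = -1392360 + 15684/7841 = -10917479076/7841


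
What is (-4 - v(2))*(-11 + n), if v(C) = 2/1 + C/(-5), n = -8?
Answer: 532/5 ≈ 106.40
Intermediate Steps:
v(C) = 2 - C/5 (v(C) = 2*1 + C*(-⅕) = 2 - C/5)
(-4 - v(2))*(-11 + n) = (-4 - (2 - ⅕*2))*(-11 - 8) = (-4 - (2 - ⅖))*(-19) = (-4 - 1*8/5)*(-19) = (-4 - 8/5)*(-19) = -28/5*(-19) = 532/5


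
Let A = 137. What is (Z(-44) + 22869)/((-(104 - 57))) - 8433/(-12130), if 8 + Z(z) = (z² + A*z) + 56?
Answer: -227950899/570110 ≈ -399.84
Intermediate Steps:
Z(z) = 48 + z² + 137*z (Z(z) = -8 + ((z² + 137*z) + 56) = -8 + (56 + z² + 137*z) = 48 + z² + 137*z)
(Z(-44) + 22869)/((-(104 - 57))) - 8433/(-12130) = ((48 + (-44)² + 137*(-44)) + 22869)/((-(104 - 57))) - 8433/(-12130) = ((48 + 1936 - 6028) + 22869)/((-1*47)) - 8433*(-1/12130) = (-4044 + 22869)/(-47) + 8433/12130 = 18825*(-1/47) + 8433/12130 = -18825/47 + 8433/12130 = -227950899/570110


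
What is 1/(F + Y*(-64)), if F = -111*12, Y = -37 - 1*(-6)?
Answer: 1/652 ≈ 0.0015337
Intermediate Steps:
Y = -31 (Y = -37 + 6 = -31)
F = -1332
1/(F + Y*(-64)) = 1/(-1332 - 31*(-64)) = 1/(-1332 + 1984) = 1/652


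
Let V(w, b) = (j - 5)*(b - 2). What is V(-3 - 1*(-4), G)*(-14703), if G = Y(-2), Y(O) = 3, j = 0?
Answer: 73515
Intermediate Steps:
G = 3
V(w, b) = 10 - 5*b (V(w, b) = (0 - 5)*(b - 2) = -5*(-2 + b) = 10 - 5*b)
V(-3 - 1*(-4), G)*(-14703) = (10 - 5*3)*(-14703) = (10 - 15)*(-14703) = -5*(-14703) = 73515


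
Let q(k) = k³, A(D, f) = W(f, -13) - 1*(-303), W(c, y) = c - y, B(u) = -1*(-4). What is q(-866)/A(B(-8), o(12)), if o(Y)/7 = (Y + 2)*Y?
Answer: -162365474/373 ≈ -4.3530e+5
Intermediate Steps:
B(u) = 4
o(Y) = 7*Y*(2 + Y) (o(Y) = 7*((Y + 2)*Y) = 7*((2 + Y)*Y) = 7*(Y*(2 + Y)) = 7*Y*(2 + Y))
A(D, f) = 316 + f (A(D, f) = (f - 1*(-13)) - 1*(-303) = (f + 13) + 303 = (13 + f) + 303 = 316 + f)
q(-866)/A(B(-8), o(12)) = (-866)³/(316 + 7*12*(2 + 12)) = -649461896/(316 + 7*12*14) = -649461896/(316 + 1176) = -649461896/1492 = -649461896*1/1492 = -162365474/373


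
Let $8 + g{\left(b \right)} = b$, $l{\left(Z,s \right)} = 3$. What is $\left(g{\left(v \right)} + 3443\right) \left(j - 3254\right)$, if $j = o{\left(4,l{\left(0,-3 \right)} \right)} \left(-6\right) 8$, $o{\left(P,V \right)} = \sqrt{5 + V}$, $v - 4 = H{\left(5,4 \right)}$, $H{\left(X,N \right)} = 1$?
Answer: $-11193760 - 330240 \sqrt{2} \approx -1.1661 \cdot 10^{7}$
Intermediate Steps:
$v = 5$ ($v = 4 + 1 = 5$)
$g{\left(b \right)} = -8 + b$
$j = - 96 \sqrt{2}$ ($j = \sqrt{5 + 3} \left(-6\right) 8 = \sqrt{8} \left(-6\right) 8 = 2 \sqrt{2} \left(-6\right) 8 = - 12 \sqrt{2} \cdot 8 = - 96 \sqrt{2} \approx -135.76$)
$\left(g{\left(v \right)} + 3443\right) \left(j - 3254\right) = \left(\left(-8 + 5\right) + 3443\right) \left(- 96 \sqrt{2} - 3254\right) = \left(-3 + 3443\right) \left(-3254 - 96 \sqrt{2}\right) = 3440 \left(-3254 - 96 \sqrt{2}\right) = -11193760 - 330240 \sqrt{2}$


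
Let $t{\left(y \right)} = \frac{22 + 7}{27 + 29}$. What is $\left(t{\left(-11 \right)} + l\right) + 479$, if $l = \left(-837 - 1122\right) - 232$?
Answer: $- \frac{95843}{56} \approx -1711.5$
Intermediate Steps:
$l = -2191$ ($l = -1959 - 232 = -2191$)
$t{\left(y \right)} = \frac{29}{56}$
$\left(t{\left(-11 \right)} + l\right) + 479 = \left(\frac{29}{56} - 2191\right) + 479 = - \frac{122667}{56} + 479 = - \frac{95843}{56}$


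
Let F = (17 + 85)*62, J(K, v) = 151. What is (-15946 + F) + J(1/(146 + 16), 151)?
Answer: -9471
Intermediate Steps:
F = 6324 (F = 102*62 = 6324)
(-15946 + F) + J(1/(146 + 16), 151) = (-15946 + 6324) + 151 = -9622 + 151 = -9471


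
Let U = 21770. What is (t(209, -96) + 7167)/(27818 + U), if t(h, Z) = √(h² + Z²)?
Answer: 7167/49588 + 13*√313/49588 ≈ 0.14917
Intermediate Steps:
t(h, Z) = √(Z² + h²)
(t(209, -96) + 7167)/(27818 + U) = (√((-96)² + 209²) + 7167)/(27818 + 21770) = (√(9216 + 43681) + 7167)/49588 = (√52897 + 7167)*(1/49588) = (13*√313 + 7167)*(1/49588) = (7167 + 13*√313)*(1/49588) = 7167/49588 + 13*√313/49588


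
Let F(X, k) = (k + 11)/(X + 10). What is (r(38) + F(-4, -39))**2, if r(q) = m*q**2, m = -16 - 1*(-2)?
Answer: 3679878244/9 ≈ 4.0888e+8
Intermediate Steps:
m = -14 (m = -16 + 2 = -14)
r(q) = -14*q**2
F(X, k) = (11 + k)/(10 + X)
(r(38) + F(-4, -39))**2 = (-14*38**2 + (11 - 39)/(10 - 4))**2 = (-14*1444 - 28/6)**2 = (-20216 + (1/6)*(-28))**2 = (-20216 - 14/3)**2 = (-60662/3)**2 = 3679878244/9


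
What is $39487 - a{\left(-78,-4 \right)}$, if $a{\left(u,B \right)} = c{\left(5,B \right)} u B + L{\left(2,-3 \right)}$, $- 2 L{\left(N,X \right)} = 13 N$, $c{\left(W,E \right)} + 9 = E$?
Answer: $43556$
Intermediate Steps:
$c{\left(W,E \right)} = -9 + E$
$L{\left(N,X \right)} = - \frac{13 N}{2}$
$a{\left(u,B \right)} = -13 + B u \left(-9 + B\right)$ ($a{\left(u,B \right)} = \left(-9 + B\right) u B - 13 = u \left(-9 + B\right) B - 13 = B u \left(-9 + B\right) - 13 = -13 + B u \left(-9 + B\right)$)
$39487 - a{\left(-78,-4 \right)} = 39487 - \left(-13 - - 312 \left(-9 - 4\right)\right) = 39487 - \left(-13 - \left(-312\right) \left(-13\right)\right) = 39487 - \left(-13 - 4056\right) = 39487 - -4069 = 39487 + 4069 = 43556$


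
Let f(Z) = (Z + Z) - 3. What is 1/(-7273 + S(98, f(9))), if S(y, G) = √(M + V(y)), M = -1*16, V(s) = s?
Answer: -7273/52896447 - √82/52896447 ≈ -0.00013767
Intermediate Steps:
M = -16
f(Z) = -3 + 2*Z (f(Z) = 2*Z - 3 = -3 + 2*Z)
S(y, G) = √(-16 + y)
1/(-7273 + S(98, f(9))) = 1/(-7273 + √(-16 + 98)) = 1/(-7273 + √82)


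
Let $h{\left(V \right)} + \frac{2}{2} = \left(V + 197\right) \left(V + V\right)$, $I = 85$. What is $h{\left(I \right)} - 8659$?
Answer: $39280$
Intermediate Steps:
$h{\left(V \right)} = -1 + 2 V \left(197 + V\right)$ ($h{\left(V \right)} = -1 + \left(V + 197\right) \left(V + V\right) = -1 + \left(197 + V\right) 2 V = -1 + 2 V \left(197 + V\right)$)
$h{\left(I \right)} - 8659 = \left(-1 + 2 \cdot 85^{2} + 394 \cdot 85\right) - 8659 = \left(-1 + 2 \cdot 7225 + 33490\right) - 8659 = \left(-1 + 14450 + 33490\right) - 8659 = 47939 - 8659 = 39280$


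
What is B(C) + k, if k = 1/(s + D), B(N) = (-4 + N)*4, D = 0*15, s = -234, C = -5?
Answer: -8425/234 ≈ -36.004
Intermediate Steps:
D = 0
B(N) = -16 + 4*N
k = -1/234 (k = 1/(-234 + 0) = 1/(-234) = -1/234 ≈ -0.0042735)
B(C) + k = (-16 + 4*(-5)) - 1/234 = (-16 - 20) - 1/234 = -36 - 1/234 = -8425/234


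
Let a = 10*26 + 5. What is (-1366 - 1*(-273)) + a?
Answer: -828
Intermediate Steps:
a = 265 (a = 260 + 5 = 265)
(-1366 - 1*(-273)) + a = (-1366 - 1*(-273)) + 265 = (-1366 + 273) + 265 = -1093 + 265 = -828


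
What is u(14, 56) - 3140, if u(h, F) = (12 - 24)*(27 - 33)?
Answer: -3068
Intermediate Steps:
u(h, F) = 72 (u(h, F) = -12*(-6) = 72)
u(14, 56) - 3140 = 72 - 3140 = -3068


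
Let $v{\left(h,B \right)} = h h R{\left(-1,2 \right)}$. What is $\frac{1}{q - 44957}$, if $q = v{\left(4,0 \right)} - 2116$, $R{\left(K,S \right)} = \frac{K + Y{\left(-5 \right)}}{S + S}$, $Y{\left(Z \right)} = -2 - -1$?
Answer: $- \frac{1}{47081} \approx -2.124 \cdot 10^{-5}$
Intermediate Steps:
$Y{\left(Z \right)} = -1$ ($Y{\left(Z \right)} = -2 + 1 = -1$)
$R{\left(K,S \right)} = \frac{-1 + K}{2 S}$ ($R{\left(K,S \right)} = \frac{K - 1}{S + S} = \frac{-1 + K}{2 S}$)
$v{\left(h,B \right)} = - \frac{h^{2}}{2}$ ($v{\left(h,B \right)} = h h \frac{-1 - 1}{2 \cdot 2} = h^{2} \cdot \frac{1}{2} \cdot \frac{1}{2} \left(-2\right) = h^{2} \left(- \frac{1}{2}\right) = - \frac{h^{2}}{2}$)
$q = -2124$ ($q = - \frac{4^{2}}{2} - 2116 = \left(- \frac{1}{2}\right) 16 - 2116 = -8 - 2116 = -2124$)
$\frac{1}{q - 44957} = \frac{1}{-2124 - 44957} = \frac{1}{-47081} = - \frac{1}{47081}$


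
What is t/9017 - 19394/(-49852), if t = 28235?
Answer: 791223459/224757742 ≈ 3.5203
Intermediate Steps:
t/9017 - 19394/(-49852) = 28235/9017 - 19394/(-49852) = 28235*(1/9017) - 19394*(-1/49852) = 28235/9017 + 9697/24926 = 791223459/224757742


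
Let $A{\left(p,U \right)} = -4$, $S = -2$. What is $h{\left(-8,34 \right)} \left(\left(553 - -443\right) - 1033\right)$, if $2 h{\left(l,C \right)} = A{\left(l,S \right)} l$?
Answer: $-592$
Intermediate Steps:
$h{\left(l,C \right)} = - 2 l$ ($h{\left(l,C \right)} = \frac{\left(-4\right) l}{2} = - 2 l$)
$h{\left(-8,34 \right)} \left(\left(553 - -443\right) - 1033\right) = \left(-2\right) \left(-8\right) \left(\left(553 - -443\right) - 1033\right) = 16 \left(\left(553 + 443\right) - 1033\right) = 16 \left(996 - 1033\right) = 16 \left(-37\right) = -592$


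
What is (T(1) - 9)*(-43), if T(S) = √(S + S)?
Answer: 387 - 43*√2 ≈ 326.19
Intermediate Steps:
T(S) = √2*√S (T(S) = √(2*S) = √2*√S)
(T(1) - 9)*(-43) = (√2*√1 - 9)*(-43) = (√2*1 - 9)*(-43) = (√2 - 9)*(-43) = (-9 + √2)*(-43) = 387 - 43*√2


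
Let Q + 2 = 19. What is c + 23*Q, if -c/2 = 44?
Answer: 303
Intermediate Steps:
c = -88 (c = -2*44 = -88)
Q = 17 (Q = -2 + 19 = 17)
c + 23*Q = -88 + 23*17 = -88 + 391 = 303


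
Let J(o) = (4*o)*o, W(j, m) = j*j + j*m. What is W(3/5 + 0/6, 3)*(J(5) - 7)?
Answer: 5022/25 ≈ 200.88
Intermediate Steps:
W(j, m) = j² + j*m
J(o) = 4*o²
W(3/5 + 0/6, 3)*(J(5) - 7) = ((3/5 + 0/6)*((3/5 + 0/6) + 3))*(4*5² - 7) = ((3*(⅕) + 0*(⅙))*((3*(⅕) + 0*(⅙)) + 3))*(4*25 - 7) = ((⅗ + 0)*((⅗ + 0) + 3))*(100 - 7) = (3*(⅗ + 3)/5)*93 = ((⅗)*(18/5))*93 = (54/25)*93 = 5022/25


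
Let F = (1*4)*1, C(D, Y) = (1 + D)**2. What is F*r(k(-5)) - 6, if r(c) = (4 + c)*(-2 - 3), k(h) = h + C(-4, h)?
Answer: -166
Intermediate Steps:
F = 4 (F = 4*1 = 4)
k(h) = 9 + h (k(h) = h + (1 - 4)**2 = h + (-3)**2 = h + 9 = 9 + h)
r(c) = -20 - 5*c (r(c) = (4 + c)*(-5) = -20 - 5*c)
F*r(k(-5)) - 6 = 4*(-20 - 5*(9 - 5)) - 6 = 4*(-20 - 5*4) - 6 = 4*(-20 - 20) - 6 = 4*(-40) - 6 = -160 - 6 = -166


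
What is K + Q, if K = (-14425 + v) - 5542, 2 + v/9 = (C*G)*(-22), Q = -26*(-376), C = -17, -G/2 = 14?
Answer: -104457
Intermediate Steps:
G = -28 (G = -2*14 = -28)
Q = 9776
v = -94266 (v = -18 + 9*(-17*(-28)*(-22)) = -18 + 9*(476*(-22)) = -18 + 9*(-10472) = -18 - 94248 = -94266)
K = -114233 (K = (-14425 - 94266) - 5542 = -108691 - 5542 = -114233)
K + Q = -114233 + 9776 = -104457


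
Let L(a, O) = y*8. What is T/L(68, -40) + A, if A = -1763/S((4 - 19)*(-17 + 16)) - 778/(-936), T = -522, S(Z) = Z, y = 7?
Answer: -1032133/8190 ≈ -126.02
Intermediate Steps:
L(a, O) = 56 (L(a, O) = 7*8 = 56)
A = -273083/2340 (A = -1763*1/((-17 + 16)*(4 - 19)) - 778/(-936) = -1763/((-15*(-1))) - 778*(-1/936) = -1763/15 + 389/468 = -273083/2340 ≈ -116.70)
T/L(68, -40) + A = -522/56 - 273083/2340 = -522*1/56 - 273083/2340 = -261/28 - 273083/2340 = -1032133/8190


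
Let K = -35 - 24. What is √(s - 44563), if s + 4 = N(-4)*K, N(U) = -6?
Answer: I*√44213 ≈ 210.27*I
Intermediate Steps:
K = -59
s = 350 (s = -4 - 6*(-59) = -4 + 354 = 350)
√(s - 44563) = √(350 - 44563) = √(-44213) = I*√44213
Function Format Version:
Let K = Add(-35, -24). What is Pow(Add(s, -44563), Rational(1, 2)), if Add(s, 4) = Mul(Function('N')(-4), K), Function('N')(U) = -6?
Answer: Mul(I, Pow(44213, Rational(1, 2))) ≈ Mul(210.27, I)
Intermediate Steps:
K = -59
s = 350 (s = Add(-4, Mul(-6, -59)) = Add(-4, 354) = 350)
Pow(Add(s, -44563), Rational(1, 2)) = Pow(Add(350, -44563), Rational(1, 2)) = Pow(-44213, Rational(1, 2)) = Mul(I, Pow(44213, Rational(1, 2)))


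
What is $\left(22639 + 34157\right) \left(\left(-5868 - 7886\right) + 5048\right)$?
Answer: $-494465976$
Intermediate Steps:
$\left(22639 + 34157\right) \left(\left(-5868 - 7886\right) + 5048\right) = 56796 \left(-13754 + 5048\right) = 56796 \left(-8706\right) = -494465976$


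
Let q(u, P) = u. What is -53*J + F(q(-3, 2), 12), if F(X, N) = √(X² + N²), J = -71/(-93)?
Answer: -3763/93 + 3*√17 ≈ -28.093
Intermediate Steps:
J = 71/93 (J = -71*(-1/93) = 71/93 ≈ 0.76344)
F(X, N) = √(N² + X²)
-53*J + F(q(-3, 2), 12) = -53*71/93 + √(12² + (-3)²) = -3763/93 + √(144 + 9) = -3763/93 + √153 = -3763/93 + 3*√17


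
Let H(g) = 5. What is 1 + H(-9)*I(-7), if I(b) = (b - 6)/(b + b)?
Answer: 79/14 ≈ 5.6429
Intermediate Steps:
I(b) = (-6 + b)/(2*b) (I(b) = (-6 + b)/((2*b)) = (-6 + b)*(1/(2*b)) = (-6 + b)/(2*b))
1 + H(-9)*I(-7) = 1 + 5*((1/2)*(-6 - 7)/(-7)) = 1 + 5*((1/2)*(-1/7)*(-13)) = 1 + 5*(13/14) = 1 + 65/14 = 79/14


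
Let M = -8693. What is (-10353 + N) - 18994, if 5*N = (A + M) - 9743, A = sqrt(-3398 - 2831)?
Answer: -165171/5 + I*sqrt(6229)/5 ≈ -33034.0 + 15.785*I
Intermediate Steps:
A = I*sqrt(6229) (A = sqrt(-6229) = I*sqrt(6229) ≈ 78.924*I)
N = -18436/5 + I*sqrt(6229)/5 (N = ((I*sqrt(6229) - 8693) - 9743)/5 = ((-8693 + I*sqrt(6229)) - 9743)/5 = (-18436 + I*sqrt(6229))/5 = -18436/5 + I*sqrt(6229)/5 ≈ -3687.2 + 15.785*I)
(-10353 + N) - 18994 = (-10353 + (-18436/5 + I*sqrt(6229)/5)) - 18994 = (-70201/5 + I*sqrt(6229)/5) - 18994 = -165171/5 + I*sqrt(6229)/5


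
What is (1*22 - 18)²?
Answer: 16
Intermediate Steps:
(1*22 - 18)² = (22 - 18)² = 4² = 16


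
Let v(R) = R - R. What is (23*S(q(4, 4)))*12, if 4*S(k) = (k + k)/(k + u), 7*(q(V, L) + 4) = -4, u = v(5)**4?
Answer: 138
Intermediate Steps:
v(R) = 0
u = 0 (u = 0**4 = 0)
q(V, L) = -32/7 (q(V, L) = -4 + (1/7)*(-4) = -4 - 4/7 = -32/7)
S(k) = 1/2 (S(k) = ((k + k)/(k + 0))/4 = ((2*k)/k)/4 = (1/4)*2 = 1/2)
(23*S(q(4, 4)))*12 = (23*(1/2))*12 = (23/2)*12 = 138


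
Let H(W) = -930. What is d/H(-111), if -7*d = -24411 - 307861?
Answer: -166136/3255 ≈ -51.040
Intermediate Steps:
d = 332272/7 (d = -(-24411 - 307861)/7 = -⅐*(-332272) = 332272/7 ≈ 47467.)
d/H(-111) = (332272/7)/(-930) = (332272/7)*(-1/930) = -166136/3255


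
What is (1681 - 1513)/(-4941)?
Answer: -56/1647 ≈ -0.034001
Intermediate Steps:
(1681 - 1513)/(-4941) = 168*(-1/4941) = -56/1647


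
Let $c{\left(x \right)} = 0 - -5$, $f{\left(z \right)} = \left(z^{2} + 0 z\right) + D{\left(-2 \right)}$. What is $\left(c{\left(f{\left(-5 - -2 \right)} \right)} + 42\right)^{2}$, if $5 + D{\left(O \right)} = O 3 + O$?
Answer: $2209$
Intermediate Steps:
$D{\left(O \right)} = -5 + 4 O$ ($D{\left(O \right)} = -5 + \left(O 3 + O\right) = -5 + \left(3 O + O\right) = -5 + 4 O$)
$f{\left(z \right)} = -13 + z^{2}$ ($f{\left(z \right)} = \left(z^{2} + 0 z\right) + \left(-5 + 4 \left(-2\right)\right) = \left(z^{2} + 0\right) - 13 = z^{2} - 13 = -13 + z^{2}$)
$c{\left(x \right)} = 5$ ($c{\left(x \right)} = 0 + 5 = 5$)
$\left(c{\left(f{\left(-5 - -2 \right)} \right)} + 42\right)^{2} = \left(5 + 42\right)^{2} = 47^{2} = 2209$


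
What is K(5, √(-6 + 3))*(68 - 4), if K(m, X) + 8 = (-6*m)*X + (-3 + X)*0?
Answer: -512 - 1920*I*√3 ≈ -512.0 - 3325.5*I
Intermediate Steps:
K(m, X) = -8 - 6*X*m (K(m, X) = -8 + ((-6*m)*X + (-3 + X)*0) = -8 + (-6*X*m + 0) = -8 - 6*X*m)
K(5, √(-6 + 3))*(68 - 4) = (-8 - 6*√(-6 + 3)*5)*(68 - 4) = (-8 - 6*√(-3)*5)*64 = (-8 - 6*I*√3*5)*64 = (-8 - 30*I*√3)*64 = -512 - 1920*I*√3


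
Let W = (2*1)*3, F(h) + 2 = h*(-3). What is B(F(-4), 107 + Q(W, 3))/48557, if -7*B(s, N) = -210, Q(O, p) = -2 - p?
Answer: 30/48557 ≈ 0.00061783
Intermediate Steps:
F(h) = -2 - 3*h (F(h) = -2 + h*(-3) = -2 - 3*h)
W = 6 (W = 2*3 = 6)
B(s, N) = 30 (B(s, N) = -1/7*(-210) = 30)
B(F(-4), 107 + Q(W, 3))/48557 = 30/48557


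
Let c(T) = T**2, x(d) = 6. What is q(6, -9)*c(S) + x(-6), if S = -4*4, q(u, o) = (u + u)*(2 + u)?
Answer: 24582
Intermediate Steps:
q(u, o) = 2*u*(2 + u) (q(u, o) = (2*u)*(2 + u) = 2*u*(2 + u))
S = -16
q(6, -9)*c(S) + x(-6) = (2*6*(2 + 6))*(-16)**2 + 6 = (2*6*8)*256 + 6 = 96*256 + 6 = 24576 + 6 = 24582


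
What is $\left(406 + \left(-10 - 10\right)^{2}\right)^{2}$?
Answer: $649636$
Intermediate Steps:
$\left(406 + \left(-10 - 10\right)^{2}\right)^{2} = \left(406 + \left(-20\right)^{2}\right)^{2} = \left(406 + 400\right)^{2} = 806^{2} = 649636$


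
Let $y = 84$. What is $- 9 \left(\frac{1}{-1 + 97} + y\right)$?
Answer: $- \frac{24195}{32} \approx -756.09$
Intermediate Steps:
$- 9 \left(\frac{1}{-1 + 97} + y\right) = - 9 \left(\frac{1}{-1 + 97} + 84\right) = - 9 \left(\frac{1}{96} + 84\right) = \left(-9\right) \frac{8065}{96} = - \frac{24195}{32}$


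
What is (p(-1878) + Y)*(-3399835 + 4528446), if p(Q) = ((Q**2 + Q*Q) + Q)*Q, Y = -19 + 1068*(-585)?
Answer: -14947407848379809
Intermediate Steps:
Y = -624799 (Y = -19 - 624780 = -624799)
p(Q) = Q*(Q + 2*Q**2) (p(Q) = ((Q**2 + Q**2) + Q)*Q = (2*Q**2 + Q)*Q = (Q + 2*Q**2)*Q = Q*(Q + 2*Q**2))
(p(-1878) + Y)*(-3399835 + 4528446) = ((-1878)**2*(1 + 2*(-1878)) - 624799)*(-3399835 + 4528446) = (3526884*(1 - 3756) - 624799)*1128611 = (3526884*(-3755) - 624799)*1128611 = (-13243449420 - 624799)*1128611 = -13244074219*1128611 = -14947407848379809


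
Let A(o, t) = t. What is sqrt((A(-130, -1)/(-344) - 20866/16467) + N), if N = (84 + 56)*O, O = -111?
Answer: I*sqrt(124672942359711834)/2832324 ≈ 124.66*I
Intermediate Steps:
N = -15540 (N = (84 + 56)*(-111) = 140*(-111) = -15540)
sqrt((A(-130, -1)/(-344) - 20866/16467) + N) = sqrt((-1/(-344) - 20866/16467) - 15540) = sqrt((-1*(-1/344) - 20866*1/16467) - 15540) = sqrt((1/344 - 20866/16467) - 15540) = sqrt(-7161437/5664648 - 15540) = sqrt(-88035791357/5664648) = I*sqrt(124672942359711834)/2832324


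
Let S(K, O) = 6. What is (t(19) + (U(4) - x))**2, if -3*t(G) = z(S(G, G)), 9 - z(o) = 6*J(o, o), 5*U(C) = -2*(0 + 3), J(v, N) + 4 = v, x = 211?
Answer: 1115136/25 ≈ 44605.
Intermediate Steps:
J(v, N) = -4 + v
U(C) = -6/5 (U(C) = (-2*(0 + 3))/5 = (-2*3)/5 = (1/5)*(-6) = -6/5)
z(o) = 33 - 6*o (z(o) = 9 - 6*(-4 + o) = 9 - (-24 + 6*o) = 9 + (24 - 6*o) = 33 - 6*o)
t(G) = 1 (t(G) = -(33 - 6*6)/3 = -(33 - 36)/3 = -1/3*(-3) = 1)
(t(19) + (U(4) - x))**2 = (1 + (-6/5 - 1*211))**2 = (1 + (-6/5 - 211))**2 = (1 - 1061/5)**2 = (-1056/5)**2 = 1115136/25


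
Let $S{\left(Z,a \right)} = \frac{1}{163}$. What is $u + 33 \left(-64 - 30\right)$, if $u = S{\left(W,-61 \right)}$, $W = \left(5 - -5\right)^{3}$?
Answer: $- \frac{505625}{163} \approx -3102.0$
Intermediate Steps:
$W = 1000$ ($W = \left(5 + 5\right)^{3} = 10^{3} = 1000$)
$S{\left(Z,a \right)} = \frac{1}{163}$
$u = \frac{1}{163} \approx 0.006135$
$u + 33 \left(-64 - 30\right) = \frac{1}{163} + 33 \left(-64 - 30\right) = \frac{1}{163} + 33 \left(-94\right) = \frac{1}{163} - 3102 = - \frac{505625}{163}$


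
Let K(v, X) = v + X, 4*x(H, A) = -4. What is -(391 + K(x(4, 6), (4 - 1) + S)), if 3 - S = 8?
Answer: -388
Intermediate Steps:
S = -5 (S = 3 - 1*8 = 3 - 8 = -5)
x(H, A) = -1 (x(H, A) = (¼)*(-4) = -1)
K(v, X) = X + v
-(391 + K(x(4, 6), (4 - 1) + S)) = -(391 + (((4 - 1) - 5) - 1)) = -(391 + ((3 - 5) - 1)) = -(391 + (-2 - 1)) = -(391 - 3) = -1*388 = -388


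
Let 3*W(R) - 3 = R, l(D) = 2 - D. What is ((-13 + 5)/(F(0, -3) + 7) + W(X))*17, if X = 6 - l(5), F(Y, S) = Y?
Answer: 340/7 ≈ 48.571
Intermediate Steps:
X = 9 (X = 6 - (2 - 1*5) = 6 - (2 - 5) = 6 - 1*(-3) = 6 + 3 = 9)
W(R) = 1 + R/3
((-13 + 5)/(F(0, -3) + 7) + W(X))*17 = ((-13 + 5)/(0 + 7) + (1 + (1/3)*9))*17 = (-8/7 + (1 + 3))*17 = (-8*1/7 + 4)*17 = (-8/7 + 4)*17 = (20/7)*17 = 340/7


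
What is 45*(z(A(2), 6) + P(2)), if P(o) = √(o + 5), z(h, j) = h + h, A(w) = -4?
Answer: -360 + 45*√7 ≈ -240.94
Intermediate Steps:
z(h, j) = 2*h
P(o) = √(5 + o)
45*(z(A(2), 6) + P(2)) = 45*(2*(-4) + √(5 + 2)) = 45*(-8 + √7) = -360 + 45*√7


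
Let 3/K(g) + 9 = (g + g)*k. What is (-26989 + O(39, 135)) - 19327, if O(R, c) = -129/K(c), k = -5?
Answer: 12121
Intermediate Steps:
K(g) = 3/(-9 - 10*g) (K(g) = 3/(-9 + (g + g)*(-5)) = 3/(-9 + (2*g)*(-5)) = 3/(-9 - 10*g))
O(R, c) = 387 + 430*c (O(R, c) = -(-387 - 430*c) = -129*(-3 - 10*c/3) = 387 + 430*c)
(-26989 + O(39, 135)) - 19327 = (-26989 + (387 + 430*135)) - 19327 = (-26989 + (387 + 58050)) - 19327 = (-26989 + 58437) - 19327 = 31448 - 19327 = 12121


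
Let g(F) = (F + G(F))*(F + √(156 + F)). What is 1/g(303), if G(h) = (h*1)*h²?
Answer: 1/8386843500 - √51/847071193500 ≈ 1.1080e-10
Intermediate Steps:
G(h) = h³ (G(h) = h*h² = h³)
g(F) = (F + F³)*(F + √(156 + F))
1/g(303) = 1/(303*(303 + 303³ + √(156 + 303) + 303²*√(156 + 303))) = 1/(303*(303 + 27818127 + √459 + 91809*√459)) = 1/(303*(303 + 27818127 + 3*√51 + 91809*(3*√51))) = 1/(303*(303 + 27818127 + 3*√51 + 275427*√51)) = 1/(303*(27818430 + 275430*√51)) = 1/(8428984290 + 83455290*√51)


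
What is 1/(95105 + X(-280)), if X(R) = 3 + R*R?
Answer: 1/173508 ≈ 5.7634e-6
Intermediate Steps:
X(R) = 3 + R²
1/(95105 + X(-280)) = 1/(95105 + (3 + (-280)²)) = 1/(95105 + (3 + 78400)) = 1/(95105 + 78403) = 1/173508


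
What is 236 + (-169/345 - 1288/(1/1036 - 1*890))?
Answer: 75376947749/318103455 ≈ 236.96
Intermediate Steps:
236 + (-169/345 - 1288/(1/1036 - 1*890)) = 236 + (-169*1/345 - 1288/(1/1036 - 890)) = 236 + (-169/345 - 1288/(-922039/1036)) = 236 + (-169/345 - 1288*(-1036/922039)) = 236 + (-169/345 + 1334368/922039) = 236 + 304532369/318103455 = 75376947749/318103455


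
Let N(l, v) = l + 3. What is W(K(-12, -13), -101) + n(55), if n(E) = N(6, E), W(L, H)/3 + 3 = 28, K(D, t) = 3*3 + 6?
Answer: 84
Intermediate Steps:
K(D, t) = 15 (K(D, t) = 9 + 6 = 15)
W(L, H) = 75 (W(L, H) = -9 + 3*28 = -9 + 84 = 75)
N(l, v) = 3 + l
n(E) = 9 (n(E) = 3 + 6 = 9)
W(K(-12, -13), -101) + n(55) = 75 + 9 = 84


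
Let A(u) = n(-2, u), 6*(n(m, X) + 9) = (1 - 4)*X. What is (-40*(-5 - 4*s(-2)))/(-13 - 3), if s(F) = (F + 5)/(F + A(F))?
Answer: -19/2 ≈ -9.5000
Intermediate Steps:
n(m, X) = -9 - X/2 (n(m, X) = -9 + ((1 - 4)*X)/6 = -9 + (-3*X)/6 = -9 - X/2)
A(u) = -9 - u/2
s(F) = (5 + F)/(-9 + F/2) (s(F) = (F + 5)/(F + (-9 - F/2)) = (5 + F)/(-9 + F/2))
(-40*(-5 - 4*s(-2)))/(-13 - 3) = (-40*(-5 - 8*(5 - 2)/(-18 - 2)))/(-13 - 3) = -40*(-5 - 8*3/(-20))/(-16) = -40*(-5 - 8*(-1)*3/20)*(-1/16) = -40*(-5 - 4*(-3/10))*(-1/16) = -40*(-5 + 6/5)*(-1/16) = -40*(-19/5)*(-1/16) = 152*(-1/16) = -19/2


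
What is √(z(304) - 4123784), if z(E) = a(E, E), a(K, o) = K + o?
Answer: 2*I*√1030794 ≈ 2030.6*I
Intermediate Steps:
z(E) = 2*E (z(E) = E + E = 2*E)
√(z(304) - 4123784) = √(2*304 - 4123784) = √(608 - 4123784) = √(-4123176) = 2*I*√1030794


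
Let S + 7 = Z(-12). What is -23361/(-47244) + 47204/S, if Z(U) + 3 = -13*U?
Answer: 372252747/1149604 ≈ 323.81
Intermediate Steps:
Z(U) = -3 - 13*U
S = 146 (S = -7 + (-3 - 13*(-12)) = -7 + (-3 + 156) = -7 + 153 = 146)
-23361/(-47244) + 47204/S = -23361/(-47244) + 47204/146 = -23361*(-1/47244) + 47204*(1/146) = 7787/15748 + 23602/73 = 372252747/1149604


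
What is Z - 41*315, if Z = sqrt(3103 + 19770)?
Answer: -12915 + sqrt(22873) ≈ -12764.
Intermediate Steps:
Z = sqrt(22873) ≈ 151.24
Z - 41*315 = sqrt(22873) - 41*315 = sqrt(22873) - 1*12915 = sqrt(22873) - 12915 = -12915 + sqrt(22873)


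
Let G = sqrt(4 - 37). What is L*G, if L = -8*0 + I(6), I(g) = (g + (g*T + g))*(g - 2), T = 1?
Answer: 72*I*sqrt(33) ≈ 413.61*I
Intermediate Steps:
I(g) = 3*g*(-2 + g) (I(g) = (g + (g*1 + g))*(g - 2) = (g + (g + g))*(-2 + g) = (g + 2*g)*(-2 + g) = (3*g)*(-2 + g) = 3*g*(-2 + g))
G = I*sqrt(33) (G = sqrt(-33) = I*sqrt(33) ≈ 5.7446*I)
L = 72 (L = -8*0 + 3*6*(-2 + 6) = 0 + 3*6*4 = 0 + 72 = 72)
L*G = 72*(I*sqrt(33)) = 72*I*sqrt(33)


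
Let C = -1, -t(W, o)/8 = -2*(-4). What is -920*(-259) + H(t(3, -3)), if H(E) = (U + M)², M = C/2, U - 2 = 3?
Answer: 953201/4 ≈ 2.3830e+5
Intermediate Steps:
t(W, o) = -64 (t(W, o) = -(-16)*(-4) = -8*8 = -64)
U = 5 (U = 2 + 3 = 5)
M = -½ (M = -1/2 = -1*½ = -½ ≈ -0.50000)
H(E) = 81/4 (H(E) = (5 - ½)² = (9/2)² = 81/4)
-920*(-259) + H(t(3, -3)) = -920*(-259) + 81/4 = 238280 + 81/4 = 953201/4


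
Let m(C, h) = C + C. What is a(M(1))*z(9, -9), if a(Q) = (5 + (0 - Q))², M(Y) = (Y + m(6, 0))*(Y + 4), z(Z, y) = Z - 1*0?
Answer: 32400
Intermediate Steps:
z(Z, y) = Z (z(Z, y) = Z + 0 = Z)
m(C, h) = 2*C
M(Y) = (4 + Y)*(12 + Y) (M(Y) = (Y + 2*6)*(Y + 4) = (Y + 12)*(4 + Y) = (12 + Y)*(4 + Y) = (4 + Y)*(12 + Y))
a(Q) = (5 - Q)²
a(M(1))*z(9, -9) = (-5 + (48 + 1² + 16*1))²*9 = (-5 + (48 + 1 + 16))²*9 = (-5 + 65)²*9 = 60²*9 = 3600*9 = 32400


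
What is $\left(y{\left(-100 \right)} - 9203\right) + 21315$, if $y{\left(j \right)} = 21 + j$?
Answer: $12033$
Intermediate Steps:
$\left(y{\left(-100 \right)} - 9203\right) + 21315 = \left(\left(21 - 100\right) - 9203\right) + 21315 = \left(-79 - 9203\right) + 21315 = -9282 + 21315 = 12033$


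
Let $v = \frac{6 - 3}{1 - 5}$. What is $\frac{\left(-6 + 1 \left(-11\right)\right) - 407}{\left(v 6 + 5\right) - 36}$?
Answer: $\frac{848}{71} \approx 11.944$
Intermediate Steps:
$v = - \frac{3}{4}$ ($v = \frac{3}{-4} = 3 \left(- \frac{1}{4}\right) = - \frac{3}{4} \approx -0.75$)
$\frac{\left(-6 + 1 \left(-11\right)\right) - 407}{\left(v 6 + 5\right) - 36} = \frac{\left(-6 + 1 \left(-11\right)\right) - 407}{\left(\left(- \frac{3}{4}\right) 6 + 5\right) - 36} = \frac{\left(-6 - 11\right) - 407}{\left(- \frac{9}{2} + 5\right) - 36} = \frac{-17 - 407}{\frac{1}{2} - 36} = - \frac{424}{- \frac{71}{2}} = \left(-424\right) \left(- \frac{2}{71}\right) = \frac{848}{71}$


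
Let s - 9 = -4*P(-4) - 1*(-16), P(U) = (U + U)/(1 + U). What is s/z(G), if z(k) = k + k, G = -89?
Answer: -43/534 ≈ -0.080524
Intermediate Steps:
P(U) = 2*U/(1 + U) (P(U) = (2*U)/(1 + U) = 2*U/(1 + U))
z(k) = 2*k
s = 43/3 (s = 9 + (-8*(-4)/(1 - 4) - 1*(-16)) = 9 + (-8*(-4)/(-3) + 16) = 9 + (-8*(-4)*(-1)/3 + 16) = 9 + (-4*8/3 + 16) = 9 + (-32/3 + 16) = 9 + 16/3 = 43/3 ≈ 14.333)
s/z(G) = 43/(3*((2*(-89)))) = (43/3)/(-178) = (43/3)*(-1/178) = -43/534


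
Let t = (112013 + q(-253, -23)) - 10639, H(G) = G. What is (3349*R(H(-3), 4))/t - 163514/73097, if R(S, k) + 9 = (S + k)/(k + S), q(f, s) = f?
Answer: -18493114018/7391641737 ≈ -2.5019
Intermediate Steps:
R(S, k) = -8 (R(S, k) = -9 + (S + k)/(k + S) = -9 + (S + k)/(S + k) = -9 + 1 = -8)
t = 101121 (t = (112013 - 253) - 10639 = 111760 - 10639 = 101121)
(3349*R(H(-3), 4))/t - 163514/73097 = (3349*(-8))/101121 - 163514/73097 = -26792*1/101121 - 163514*1/73097 = -26792/101121 - 163514/73097 = -18493114018/7391641737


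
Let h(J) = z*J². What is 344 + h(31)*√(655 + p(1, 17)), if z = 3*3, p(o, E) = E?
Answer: 344 + 34596*√42 ≈ 2.2455e+5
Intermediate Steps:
z = 9
h(J) = 9*J²
344 + h(31)*√(655 + p(1, 17)) = 344 + (9*31²)*√(655 + 17) = 344 + (9*961)*√672 = 344 + 8649*(4*√42) = 344 + 34596*√42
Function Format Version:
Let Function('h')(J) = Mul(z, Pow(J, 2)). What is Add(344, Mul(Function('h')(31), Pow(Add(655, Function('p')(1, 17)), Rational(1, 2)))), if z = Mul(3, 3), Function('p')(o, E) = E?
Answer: Add(344, Mul(34596, Pow(42, Rational(1, 2)))) ≈ 2.2455e+5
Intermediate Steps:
z = 9
Function('h')(J) = Mul(9, Pow(J, 2))
Add(344, Mul(Function('h')(31), Pow(Add(655, Function('p')(1, 17)), Rational(1, 2)))) = Add(344, Mul(Mul(9, Pow(31, 2)), Pow(Add(655, 17), Rational(1, 2)))) = Add(344, Mul(Mul(9, 961), Pow(672, Rational(1, 2)))) = Add(344, Mul(8649, Mul(4, Pow(42, Rational(1, 2))))) = Add(344, Mul(34596, Pow(42, Rational(1, 2))))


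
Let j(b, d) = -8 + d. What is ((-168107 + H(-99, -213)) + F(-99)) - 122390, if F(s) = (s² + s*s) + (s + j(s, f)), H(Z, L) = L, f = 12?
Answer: -271203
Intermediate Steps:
F(s) = 4 + s + 2*s² (F(s) = (s² + s*s) + (s + (-8 + 12)) = (s² + s²) + (s + 4) = 2*s² + (4 + s) = 4 + s + 2*s²)
((-168107 + H(-99, -213)) + F(-99)) - 122390 = ((-168107 - 213) + (4 - 99 + 2*(-99)²)) - 122390 = (-168320 + (4 - 99 + 2*9801)) - 122390 = (-168320 + (4 - 99 + 19602)) - 122390 = (-168320 + 19507) - 122390 = -148813 - 122390 = -271203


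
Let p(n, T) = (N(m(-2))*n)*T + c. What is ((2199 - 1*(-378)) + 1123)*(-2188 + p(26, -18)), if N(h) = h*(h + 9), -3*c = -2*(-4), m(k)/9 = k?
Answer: -865874000/3 ≈ -2.8862e+8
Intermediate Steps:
m(k) = 9*k
c = -8/3 (c = -(-2)*(-4)/3 = -1/3*8 = -8/3 ≈ -2.6667)
N(h) = h*(9 + h)
p(n, T) = -8/3 + 162*T*n (p(n, T) = (((9*(-2))*(9 + 9*(-2)))*n)*T - 8/3 = ((-18*(9 - 18))*n)*T - 8/3 = ((-18*(-9))*n)*T - 8/3 = (162*n)*T - 8/3 = 162*T*n - 8/3 = -8/3 + 162*T*n)
((2199 - 1*(-378)) + 1123)*(-2188 + p(26, -18)) = ((2199 - 1*(-378)) + 1123)*(-2188 + (-8/3 + 162*(-18)*26)) = ((2199 + 378) + 1123)*(-2188 + (-8/3 - 75816)) = (2577 + 1123)*(-2188 - 227456/3) = 3700*(-234020/3) = -865874000/3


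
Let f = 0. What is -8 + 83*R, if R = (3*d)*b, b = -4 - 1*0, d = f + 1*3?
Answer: -2996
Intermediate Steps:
d = 3 (d = 0 + 1*3 = 0 + 3 = 3)
b = -4 (b = -4 + 0 = -4)
R = -36 (R = (3*3)*(-4) = 9*(-4) = -36)
-8 + 83*R = -8 + 83*(-36) = -8 - 2988 = -2996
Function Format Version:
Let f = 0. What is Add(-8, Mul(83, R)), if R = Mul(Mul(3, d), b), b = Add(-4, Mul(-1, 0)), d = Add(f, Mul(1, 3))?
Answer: -2996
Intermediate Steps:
d = 3 (d = Add(0, Mul(1, 3)) = Add(0, 3) = 3)
b = -4 (b = Add(-4, 0) = -4)
R = -36 (R = Mul(Mul(3, 3), -4) = Mul(9, -4) = -36)
Add(-8, Mul(83, R)) = Add(-8, Mul(83, -36)) = Add(-8, -2988) = -2996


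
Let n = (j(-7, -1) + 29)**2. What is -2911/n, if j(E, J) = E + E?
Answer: -2911/225 ≈ -12.938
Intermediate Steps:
j(E, J) = 2*E
n = 225 (n = (2*(-7) + 29)**2 = (-14 + 29)**2 = 15**2 = 225)
-2911/n = -2911/225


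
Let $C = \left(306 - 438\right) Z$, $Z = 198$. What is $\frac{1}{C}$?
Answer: $- \frac{1}{26136} \approx -3.8261 \cdot 10^{-5}$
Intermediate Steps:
$C = -26136$ ($C = \left(306 - 438\right) 198 = \left(-132\right) 198 = -26136$)
$\frac{1}{C} = \frac{1}{-26136} = - \frac{1}{26136}$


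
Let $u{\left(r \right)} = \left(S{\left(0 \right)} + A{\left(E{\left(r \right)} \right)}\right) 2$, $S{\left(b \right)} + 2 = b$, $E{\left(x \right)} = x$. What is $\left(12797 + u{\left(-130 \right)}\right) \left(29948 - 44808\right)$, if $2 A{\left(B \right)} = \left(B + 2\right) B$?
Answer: $-437374380$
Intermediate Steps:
$S{\left(b \right)} = -2 + b$
$A{\left(B \right)} = \frac{B \left(2 + B\right)}{2}$ ($A{\left(B \right)} = \frac{\left(B + 2\right) B}{2} = \frac{\left(2 + B\right) B}{2} = \frac{B \left(2 + B\right)}{2}$)
$u{\left(r \right)} = -4 + r \left(2 + r\right)$ ($u{\left(r \right)} = \left(\left(-2 + 0\right) + \frac{r \left(2 + r\right)}{2}\right) 2 = \left(-2 + \frac{r \left(2 + r\right)}{2}\right) 2 = -4 + r \left(2 + r\right)$)
$\left(12797 + u{\left(-130 \right)}\right) \left(29948 - 44808\right) = \left(12797 - \left(4 + 130 \left(2 - 130\right)\right)\right) \left(29948 - 44808\right) = \left(12797 - -16636\right) \left(-14860\right) = \left(12797 + \left(-4 + 16640\right)\right) \left(-14860\right) = \left(12797 + 16636\right) \left(-14860\right) = 29433 \left(-14860\right) = -437374380$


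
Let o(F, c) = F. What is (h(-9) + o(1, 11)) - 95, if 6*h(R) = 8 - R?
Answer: -547/6 ≈ -91.167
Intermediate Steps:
h(R) = 4/3 - R/6 (h(R) = (8 - R)/6 = 4/3 - R/6)
(h(-9) + o(1, 11)) - 95 = ((4/3 - 1/6*(-9)) + 1) - 95 = ((4/3 + 3/2) + 1) - 95 = (17/6 + 1) - 95 = 23/6 - 95 = -547/6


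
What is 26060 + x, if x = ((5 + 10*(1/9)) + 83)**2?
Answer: 2754064/81 ≈ 34001.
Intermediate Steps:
x = 643204/81 (x = ((5 + 10*(1*(1/9))) + 83)**2 = ((5 + 10*(1/9)) + 83)**2 = ((5 + 10/9) + 83)**2 = (55/9 + 83)**2 = (802/9)**2 = 643204/81 ≈ 7940.8)
26060 + x = 26060 + 643204/81 = 2754064/81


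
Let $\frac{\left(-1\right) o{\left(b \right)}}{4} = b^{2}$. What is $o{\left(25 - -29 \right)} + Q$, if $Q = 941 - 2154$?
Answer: $-12877$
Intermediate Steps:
$o{\left(b \right)} = - 4 b^{2}$
$Q = -1213$ ($Q = 941 - 2154 = -1213$)
$o{\left(25 - -29 \right)} + Q = - 4 \left(25 - -29\right)^{2} - 1213 = - 4 \left(25 + 29\right)^{2} - 1213 = - 4 \cdot 54^{2} - 1213 = \left(-4\right) 2916 - 1213 = -11664 - 1213 = -12877$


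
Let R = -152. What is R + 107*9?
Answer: 811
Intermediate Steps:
R + 107*9 = -152 + 107*9 = -152 + 963 = 811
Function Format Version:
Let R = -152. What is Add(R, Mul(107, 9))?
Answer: 811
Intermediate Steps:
Add(R, Mul(107, 9)) = Add(-152, Mul(107, 9)) = Add(-152, 963) = 811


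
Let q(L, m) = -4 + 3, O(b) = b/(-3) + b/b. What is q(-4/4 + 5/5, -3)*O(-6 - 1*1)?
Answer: -10/3 ≈ -3.3333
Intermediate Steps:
O(b) = 1 - b/3 (O(b) = b*(-1/3) + 1 = -b/3 + 1 = 1 - b/3)
q(L, m) = -1
q(-4/4 + 5/5, -3)*O(-6 - 1*1) = -(1 - (-6 - 1*1)/3) = -(1 - (-6 - 1)/3) = -(1 - 1/3*(-7)) = -(1 + 7/3) = -1*10/3 = -10/3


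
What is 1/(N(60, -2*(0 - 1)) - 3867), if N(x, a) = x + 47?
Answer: -1/3760 ≈ -0.00026596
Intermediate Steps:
N(x, a) = 47 + x
1/(N(60, -2*(0 - 1)) - 3867) = 1/((47 + 60) - 3867) = 1/(107 - 3867) = 1/(-3760) = -1/3760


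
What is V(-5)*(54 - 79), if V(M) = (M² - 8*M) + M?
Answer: -1500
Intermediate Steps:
V(M) = M² - 7*M
V(-5)*(54 - 79) = (-5*(-7 - 5))*(54 - 79) = -5*(-12)*(-25) = 60*(-25) = -1500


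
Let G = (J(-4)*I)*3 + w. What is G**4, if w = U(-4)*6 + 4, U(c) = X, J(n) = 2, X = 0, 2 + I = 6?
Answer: 614656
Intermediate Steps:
I = 4 (I = -2 + 6 = 4)
U(c) = 0
w = 4 (w = 0*6 + 4 = 0 + 4 = 4)
G = 28 (G = (2*4)*3 + 4 = 8*3 + 4 = 24 + 4 = 28)
G**4 = 28**4 = 614656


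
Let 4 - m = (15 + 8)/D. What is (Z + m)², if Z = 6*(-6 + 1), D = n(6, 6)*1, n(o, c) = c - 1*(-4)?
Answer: 80089/100 ≈ 800.89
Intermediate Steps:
n(o, c) = 4 + c (n(o, c) = c + 4 = 4 + c)
D = 10 (D = (4 + 6)*1 = 10*1 = 10)
Z = -30 (Z = 6*(-5) = -30)
m = 17/10 (m = 4 - (15 + 8)/10 = 4 - 23/10 = 17/10 ≈ 1.7000)
(Z + m)² = (-30 + 17/10)² = (-283/10)² = 80089/100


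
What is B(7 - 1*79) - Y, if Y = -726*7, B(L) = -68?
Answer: 5014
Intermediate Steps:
Y = -5082
B(7 - 1*79) - Y = -68 - 1*(-5082) = -68 + 5082 = 5014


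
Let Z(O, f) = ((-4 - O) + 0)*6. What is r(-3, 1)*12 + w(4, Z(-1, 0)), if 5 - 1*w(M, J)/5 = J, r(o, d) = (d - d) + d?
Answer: 127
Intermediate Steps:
r(o, d) = d (r(o, d) = 0 + d = d)
Z(O, f) = -24 - 6*O (Z(O, f) = (-4 - O)*6 = -24 - 6*O)
w(M, J) = 25 - 5*J
r(-3, 1)*12 + w(4, Z(-1, 0)) = 1*12 + (25 - 5*(-24 - 6*(-1))) = 12 + (25 - 5*(-24 + 6)) = 12 + (25 - 5*(-18)) = 12 + (25 + 90) = 12 + 115 = 127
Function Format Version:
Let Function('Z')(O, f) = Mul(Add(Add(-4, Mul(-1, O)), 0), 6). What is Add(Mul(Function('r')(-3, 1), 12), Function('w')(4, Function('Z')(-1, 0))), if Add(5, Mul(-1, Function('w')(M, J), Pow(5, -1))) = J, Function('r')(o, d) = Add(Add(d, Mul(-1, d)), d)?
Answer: 127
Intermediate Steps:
Function('r')(o, d) = d (Function('r')(o, d) = Add(0, d) = d)
Function('Z')(O, f) = Add(-24, Mul(-6, O)) (Function('Z')(O, f) = Mul(Add(-4, Mul(-1, O)), 6) = Add(-24, Mul(-6, O)))
Function('w')(M, J) = Add(25, Mul(-5, J))
Add(Mul(Function('r')(-3, 1), 12), Function('w')(4, Function('Z')(-1, 0))) = Add(Mul(1, 12), Add(25, Mul(-5, Add(-24, Mul(-6, -1))))) = Add(12, Add(25, Mul(-5, Add(-24, 6)))) = Add(12, Add(25, Mul(-5, -18))) = Add(12, Add(25, 90)) = Add(12, 115) = 127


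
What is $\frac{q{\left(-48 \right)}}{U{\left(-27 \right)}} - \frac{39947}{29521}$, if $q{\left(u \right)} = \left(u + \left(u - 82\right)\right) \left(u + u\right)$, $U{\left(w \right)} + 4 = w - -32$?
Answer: $\frac{504414901}{29521} \approx 17087.0$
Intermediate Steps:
$U{\left(w \right)} = 28 + w$ ($U{\left(w \right)} = -4 + \left(w - -32\right) = -4 + \left(w + 32\right) = -4 + \left(32 + w\right) = 28 + w$)
$q{\left(u \right)} = 2 u \left(-82 + 2 u\right)$ ($q{\left(u \right)} = \left(u + \left(-82 + u\right)\right) 2 u = \left(-82 + 2 u\right) 2 u = 2 u \left(-82 + 2 u\right)$)
$\frac{q{\left(-48 \right)}}{U{\left(-27 \right)}} - \frac{39947}{29521} = \frac{4 \left(-48\right) \left(-41 - 48\right)}{28 - 27} - \frac{39947}{29521} = \frac{4 \left(-48\right) \left(-89\right)}{1} - \frac{39947}{29521} = 17088 \cdot 1 - \frac{39947}{29521} = 17088 - \frac{39947}{29521} = \frac{504414901}{29521}$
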